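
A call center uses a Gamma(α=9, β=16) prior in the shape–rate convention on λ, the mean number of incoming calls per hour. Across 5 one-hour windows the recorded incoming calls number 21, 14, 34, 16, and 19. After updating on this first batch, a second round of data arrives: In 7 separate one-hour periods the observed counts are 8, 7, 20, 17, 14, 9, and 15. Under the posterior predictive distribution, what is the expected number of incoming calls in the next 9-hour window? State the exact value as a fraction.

261/4

Total count: 21 + 14 + 34 + 16 + 19 = 104.
Total exposure: 5 hours.
After the first batch: Gamma(9 + 104, 16 + 5) = Gamma(113, 21).
Total count: 8 + 7 + 20 + 17 + 14 + 9 + 15 = 90.
Total exposure: 7 hours.
After the second batch: Gamma(113 + 90, 21 + 7) = Gamma(203, 28).
Predictive mean over a 9-hour window = T·E[λ|data] = 9·203/28 = 261/4.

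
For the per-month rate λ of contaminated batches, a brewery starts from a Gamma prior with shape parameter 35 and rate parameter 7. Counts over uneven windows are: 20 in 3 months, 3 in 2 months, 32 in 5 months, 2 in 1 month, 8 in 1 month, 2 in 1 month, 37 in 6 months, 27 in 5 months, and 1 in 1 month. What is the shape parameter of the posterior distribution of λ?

Total count: 20 + 3 + 32 + 2 + 8 + 2 + 37 + 27 + 1 = 132.
Total exposure: 3 + 2 + 5 + 1 + 1 + 1 + 6 + 5 + 1 = 25 months.
Posterior: α' = 35 + 132 = 167, β' = 7 + 25 = 32.

167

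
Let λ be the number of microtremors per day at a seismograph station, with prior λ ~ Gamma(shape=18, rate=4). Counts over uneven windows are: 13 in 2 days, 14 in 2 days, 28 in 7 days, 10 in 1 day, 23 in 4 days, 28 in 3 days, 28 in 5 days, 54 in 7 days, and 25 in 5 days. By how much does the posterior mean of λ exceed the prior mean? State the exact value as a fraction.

61/40

Total count: 13 + 14 + 28 + 10 + 23 + 28 + 28 + 54 + 25 = 223.
Total exposure: 2 + 2 + 7 + 1 + 4 + 3 + 5 + 7 + 5 = 36 days.
The Gamma prior is conjugate for the Poisson rate, so λ | data ~ Gamma(18+223, 4+36) = Gamma(241, 40).
Posterior mean = 241/40 = 241/40; prior mean = 18/4 = 9/2. Difference = 241/40 − 9/2 = 61/40.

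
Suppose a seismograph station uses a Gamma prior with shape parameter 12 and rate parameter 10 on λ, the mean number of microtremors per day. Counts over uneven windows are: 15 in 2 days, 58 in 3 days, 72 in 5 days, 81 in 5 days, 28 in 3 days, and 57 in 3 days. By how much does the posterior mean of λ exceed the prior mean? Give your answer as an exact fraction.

Total count: 15 + 58 + 72 + 81 + 28 + 57 = 311.
Total exposure: 2 + 3 + 5 + 5 + 3 + 3 = 21 days.
Posterior: α' = 12 + 311 = 323, β' = 10 + 21 = 31.
Posterior mean = 323/31 = 323/31; prior mean = 12/10 = 6/5. Difference = 323/31 − 6/5 = 1429/155.

1429/155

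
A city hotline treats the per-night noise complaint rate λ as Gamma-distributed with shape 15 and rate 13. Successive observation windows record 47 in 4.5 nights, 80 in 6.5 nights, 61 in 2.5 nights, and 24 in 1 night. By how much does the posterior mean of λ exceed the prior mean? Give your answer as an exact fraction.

5077/715

Total count: 47 + 80 + 61 + 24 = 212.
Total exposure: 4.5 + 6.5 + 2.5 + 1 = 14.5 nights.
Gamma(α, β) with Poisson data over total exposure Σt gives posterior Gamma(α+Σx, β+Σt) = Gamma(227, 55/2).
Posterior mean = 227/(55/2) = 454/55; prior mean = 15/13 = 15/13. Difference = 454/55 − 15/13 = 5077/715.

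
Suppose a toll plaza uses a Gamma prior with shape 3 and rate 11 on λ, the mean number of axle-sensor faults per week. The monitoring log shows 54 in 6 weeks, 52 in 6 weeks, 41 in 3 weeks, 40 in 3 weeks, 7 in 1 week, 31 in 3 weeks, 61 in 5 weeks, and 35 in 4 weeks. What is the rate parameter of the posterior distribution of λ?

42

Total count: 54 + 52 + 41 + 40 + 7 + 31 + 61 + 35 = 321.
Total exposure: 6 + 6 + 3 + 3 + 1 + 3 + 5 + 4 = 31 weeks.
Posterior: α' = 3 + 321 = 324, β' = 11 + 31 = 42.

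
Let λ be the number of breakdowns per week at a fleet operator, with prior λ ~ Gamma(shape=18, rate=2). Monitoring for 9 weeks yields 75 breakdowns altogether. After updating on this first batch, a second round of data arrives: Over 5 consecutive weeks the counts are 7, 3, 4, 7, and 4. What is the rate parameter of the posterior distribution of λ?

16

Total count 75 over total exposure 9 weeks.
After the first batch: Gamma(18 + 75, 2 + 9) = Gamma(93, 11).
Total count: 7 + 3 + 4 + 7 + 4 = 25.
Total exposure: 5 weeks.
After the second batch: Gamma(93 + 25, 11 + 5) = Gamma(118, 16).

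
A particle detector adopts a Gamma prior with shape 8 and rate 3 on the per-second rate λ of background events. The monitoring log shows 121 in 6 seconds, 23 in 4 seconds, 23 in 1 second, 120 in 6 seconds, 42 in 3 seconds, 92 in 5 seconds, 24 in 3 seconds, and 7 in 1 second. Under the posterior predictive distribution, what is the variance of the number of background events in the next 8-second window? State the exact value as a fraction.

575/4

Total count: 121 + 23 + 23 + 120 + 42 + 92 + 24 + 7 = 452.
Total exposure: 6 + 4 + 1 + 6 + 3 + 5 + 3 + 1 = 29 seconds.
Conjugate update: add total count to the shape and total exposure to the rate, giving Gamma(460, 32).
The posterior predictive for a window of length T is Negative Binomial with variance T·α'·(β'+T)/β'² = 8·460·40/1024 = 575/4.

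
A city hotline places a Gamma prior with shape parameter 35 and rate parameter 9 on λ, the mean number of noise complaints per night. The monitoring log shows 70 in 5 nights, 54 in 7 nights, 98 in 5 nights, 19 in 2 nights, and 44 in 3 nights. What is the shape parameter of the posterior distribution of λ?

Total count: 70 + 54 + 98 + 19 + 44 = 285.
Total exposure: 5 + 7 + 5 + 2 + 3 = 22 nights.
By Gamma–Poisson conjugacy, the posterior is Gamma(α + Σx, β + Σt) = Gamma(35 + 285, 9 + 22) = Gamma(320, 31).

320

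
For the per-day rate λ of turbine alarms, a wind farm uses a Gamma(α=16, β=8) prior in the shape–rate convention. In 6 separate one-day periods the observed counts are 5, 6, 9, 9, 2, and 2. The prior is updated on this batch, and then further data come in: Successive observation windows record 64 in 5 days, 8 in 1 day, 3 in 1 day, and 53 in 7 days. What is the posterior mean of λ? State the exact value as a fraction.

177/28

Total count: 5 + 6 + 9 + 9 + 2 + 2 = 33.
Total exposure: 6 days.
After the first batch: Gamma(16 + 33, 8 + 6) = Gamma(49, 14).
Total count: 64 + 8 + 3 + 53 = 128.
Total exposure: 5 + 1 + 1 + 7 = 14 days.
After the second batch: Gamma(49 + 128, 14 + 14) = Gamma(177, 28).
Posterior mean = α'/β' = 177/28.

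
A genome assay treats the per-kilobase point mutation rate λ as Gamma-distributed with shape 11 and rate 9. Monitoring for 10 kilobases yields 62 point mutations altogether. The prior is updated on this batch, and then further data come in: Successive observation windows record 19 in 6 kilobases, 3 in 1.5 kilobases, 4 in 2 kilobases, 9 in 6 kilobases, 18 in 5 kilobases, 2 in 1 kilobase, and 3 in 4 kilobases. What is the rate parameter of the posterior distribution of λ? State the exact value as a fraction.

Total count 62 over total exposure 10 kilobases.
After the first batch: Gamma(11 + 62, 9 + 10) = Gamma(73, 19).
Total count: 19 + 3 + 4 + 9 + 18 + 2 + 3 = 58.
Total exposure: 6 + 1.5 + 2 + 6 + 5 + 1 + 4 = 25.5 kilobases.
After the second batch: Gamma(73 + 58, 19 + 25.5) = Gamma(131, 89/2).

89/2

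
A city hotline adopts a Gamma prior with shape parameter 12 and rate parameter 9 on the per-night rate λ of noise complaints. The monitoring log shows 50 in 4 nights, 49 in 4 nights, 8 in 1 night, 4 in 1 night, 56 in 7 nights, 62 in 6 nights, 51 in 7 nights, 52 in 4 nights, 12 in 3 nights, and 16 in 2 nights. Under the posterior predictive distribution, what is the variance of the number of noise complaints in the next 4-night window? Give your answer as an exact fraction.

Total count: 50 + 49 + 8 + 4 + 56 + 62 + 51 + 52 + 12 + 16 = 360.
Total exposure: 4 + 4 + 1 + 1 + 7 + 6 + 7 + 4 + 3 + 2 = 39 nights.
Conjugate update: add total count to the shape and total exposure to the rate, giving Gamma(372, 48).
The posterior predictive for a window of length T is Negative Binomial with variance T·α'·(β'+T)/β'² = 4·372·52/2304 = 403/12.

403/12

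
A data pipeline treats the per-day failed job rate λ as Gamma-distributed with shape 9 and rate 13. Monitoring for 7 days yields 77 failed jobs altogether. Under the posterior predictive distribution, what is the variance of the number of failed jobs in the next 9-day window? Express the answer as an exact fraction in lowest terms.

11223/200

Total count 77 over total exposure 7 days.
Conjugate update: add total count to the shape and total exposure to the rate, giving Gamma(86, 20).
The posterior predictive for a window of length T is Negative Binomial with variance T·α'·(β'+T)/β'² = 9·86·29/400 = 11223/200.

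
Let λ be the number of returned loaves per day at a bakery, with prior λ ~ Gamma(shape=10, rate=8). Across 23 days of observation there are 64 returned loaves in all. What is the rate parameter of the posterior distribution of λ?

Total count 64 over total exposure 23 days.
The Gamma prior is conjugate for the Poisson rate, so λ | data ~ Gamma(10+64, 8+23) = Gamma(74, 31).

31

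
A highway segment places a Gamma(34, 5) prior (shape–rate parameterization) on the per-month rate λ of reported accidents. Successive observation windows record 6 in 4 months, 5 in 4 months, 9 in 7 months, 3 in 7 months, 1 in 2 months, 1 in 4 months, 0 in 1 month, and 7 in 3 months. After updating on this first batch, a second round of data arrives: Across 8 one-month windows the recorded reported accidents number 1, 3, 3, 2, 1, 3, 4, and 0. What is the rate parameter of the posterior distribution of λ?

45

Total count: 6 + 5 + 9 + 3 + 1 + 1 + 0 + 7 = 32.
Total exposure: 4 + 4 + 7 + 7 + 2 + 4 + 1 + 3 = 32 months.
After the first batch: Gamma(34 + 32, 5 + 32) = Gamma(66, 37).
Total count: 1 + 3 + 3 + 2 + 1 + 3 + 4 + 0 = 17.
Total exposure: 8 months.
After the second batch: Gamma(66 + 17, 37 + 8) = Gamma(83, 45).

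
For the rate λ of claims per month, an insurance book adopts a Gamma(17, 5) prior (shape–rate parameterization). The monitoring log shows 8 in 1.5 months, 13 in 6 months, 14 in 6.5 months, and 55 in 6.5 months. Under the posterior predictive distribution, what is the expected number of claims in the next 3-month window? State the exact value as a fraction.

214/17

Total count: 8 + 13 + 14 + 55 = 90.
Total exposure: 1.5 + 6 + 6.5 + 6.5 = 20.5 months.
The Gamma prior is conjugate for the Poisson rate, so λ | data ~ Gamma(17+90, 5+20.5) = Gamma(107, 51/2).
Predictive mean over a 3-month window = T·E[λ|data] = 3·107/(51/2) = 214/17.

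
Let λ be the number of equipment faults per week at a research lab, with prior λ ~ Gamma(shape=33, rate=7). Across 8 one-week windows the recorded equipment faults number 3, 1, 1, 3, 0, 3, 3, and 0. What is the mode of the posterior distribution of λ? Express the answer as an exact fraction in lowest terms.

46/15

Total count: 3 + 1 + 1 + 3 + 0 + 3 + 3 + 0 = 14.
Total exposure: 8 weeks.
By Gamma–Poisson conjugacy, the posterior is Gamma(α + Σx, β + Σt) = Gamma(33 + 14, 7 + 8) = Gamma(47, 15).
Posterior mode = (α'−1)/β' = 46/15.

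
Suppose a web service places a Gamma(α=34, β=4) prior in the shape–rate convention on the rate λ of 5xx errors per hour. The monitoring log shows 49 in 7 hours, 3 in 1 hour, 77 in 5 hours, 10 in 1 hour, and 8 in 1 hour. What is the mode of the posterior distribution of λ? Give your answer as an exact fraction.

180/19

Total count: 49 + 3 + 77 + 10 + 8 = 147.
Total exposure: 7 + 1 + 5 + 1 + 1 = 15 hours.
Conjugate update: add total count to the shape and total exposure to the rate, giving Gamma(181, 19).
Posterior mode = (α'−1)/β' = 180/19.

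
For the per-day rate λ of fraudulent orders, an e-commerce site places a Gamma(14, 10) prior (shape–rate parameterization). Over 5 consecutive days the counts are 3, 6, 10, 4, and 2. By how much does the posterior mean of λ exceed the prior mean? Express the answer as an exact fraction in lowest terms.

Total count: 3 + 6 + 10 + 4 + 2 = 25.
Total exposure: 5 days.
The Gamma prior is conjugate for the Poisson rate, so λ | data ~ Gamma(14+25, 10+5) = Gamma(39, 15).
Posterior mean = 39/15 = 13/5; prior mean = 14/10 = 7/5. Difference = 13/5 − 7/5 = 6/5.

6/5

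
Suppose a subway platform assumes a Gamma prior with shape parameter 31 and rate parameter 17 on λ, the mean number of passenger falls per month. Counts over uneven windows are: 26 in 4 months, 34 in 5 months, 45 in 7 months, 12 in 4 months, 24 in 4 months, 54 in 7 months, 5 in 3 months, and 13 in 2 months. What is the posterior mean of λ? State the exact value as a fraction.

Total count: 26 + 34 + 45 + 12 + 24 + 54 + 5 + 13 = 213.
Total exposure: 4 + 5 + 7 + 4 + 4 + 7 + 3 + 2 = 36 months.
Posterior: α' = 31 + 213 = 244, β' = 17 + 36 = 53.
Posterior mean = α'/β' = 244/53.

244/53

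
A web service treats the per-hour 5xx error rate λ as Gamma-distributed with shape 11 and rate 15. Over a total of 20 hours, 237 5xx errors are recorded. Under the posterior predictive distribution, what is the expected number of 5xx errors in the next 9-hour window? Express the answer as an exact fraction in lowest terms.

2232/35

Total count 237 over total exposure 20 hours.
Conjugate update: add total count to the shape and total exposure to the rate, giving Gamma(248, 35).
Predictive mean over a 9-hour window = T·E[λ|data] = 9·248/35 = 2232/35.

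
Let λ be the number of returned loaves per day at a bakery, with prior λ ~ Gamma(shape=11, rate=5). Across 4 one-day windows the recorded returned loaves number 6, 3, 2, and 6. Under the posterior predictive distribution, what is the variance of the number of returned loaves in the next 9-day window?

Total count: 6 + 3 + 2 + 6 = 17.
Total exposure: 4 days.
By Gamma–Poisson conjugacy, the posterior is Gamma(α + Σx, β + Σt) = Gamma(11 + 17, 5 + 4) = Gamma(28, 9).
The posterior predictive for a window of length T is Negative Binomial with variance T·α'·(β'+T)/β'² = 9·28·18/81 = 56.

56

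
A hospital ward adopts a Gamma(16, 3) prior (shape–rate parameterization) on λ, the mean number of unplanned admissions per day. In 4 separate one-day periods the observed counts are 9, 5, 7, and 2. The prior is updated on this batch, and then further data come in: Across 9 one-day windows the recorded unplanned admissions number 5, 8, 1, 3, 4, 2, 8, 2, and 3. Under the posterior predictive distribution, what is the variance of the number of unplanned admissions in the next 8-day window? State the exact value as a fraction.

Total count: 9 + 5 + 7 + 2 = 23.
Total exposure: 4 days.
After the first batch: Gamma(16 + 23, 3 + 4) = Gamma(39, 7).
Total count: 5 + 8 + 1 + 3 + 4 + 2 + 8 + 2 + 3 = 36.
Total exposure: 9 days.
After the second batch: Gamma(39 + 36, 7 + 9) = Gamma(75, 16).
The posterior predictive for a window of length T is Negative Binomial with variance T·α'·(β'+T)/β'² = 8·75·24/256 = 225/4.

225/4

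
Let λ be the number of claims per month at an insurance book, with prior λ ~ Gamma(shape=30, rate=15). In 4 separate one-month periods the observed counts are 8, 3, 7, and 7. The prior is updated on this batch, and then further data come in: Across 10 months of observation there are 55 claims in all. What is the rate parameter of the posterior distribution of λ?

Total count: 8 + 3 + 7 + 7 = 25.
Total exposure: 4 months.
After the first batch: Gamma(30 + 25, 15 + 4) = Gamma(55, 19).
Total count 55 over total exposure 10 months.
After the second batch: Gamma(55 + 55, 19 + 10) = Gamma(110, 29).

29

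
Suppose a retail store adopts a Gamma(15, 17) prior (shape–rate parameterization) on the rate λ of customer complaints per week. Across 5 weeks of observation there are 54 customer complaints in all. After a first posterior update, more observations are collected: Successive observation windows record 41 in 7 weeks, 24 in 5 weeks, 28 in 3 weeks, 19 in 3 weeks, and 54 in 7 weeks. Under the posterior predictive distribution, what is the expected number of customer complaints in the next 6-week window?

30

Total count 54 over total exposure 5 weeks.
After the first batch: Gamma(15 + 54, 17 + 5) = Gamma(69, 22).
Total count: 41 + 24 + 28 + 19 + 54 = 166.
Total exposure: 7 + 5 + 3 + 3 + 7 = 25 weeks.
After the second batch: Gamma(69 + 166, 22 + 25) = Gamma(235, 47).
Predictive mean over a 6-week window = T·E[λ|data] = 6·235/47 = 30.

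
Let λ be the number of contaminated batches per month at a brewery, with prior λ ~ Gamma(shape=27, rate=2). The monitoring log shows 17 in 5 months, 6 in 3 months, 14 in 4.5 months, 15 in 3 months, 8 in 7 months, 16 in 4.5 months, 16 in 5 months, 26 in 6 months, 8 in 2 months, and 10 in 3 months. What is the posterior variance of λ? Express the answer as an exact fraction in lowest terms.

Total count: 17 + 6 + 14 + 15 + 8 + 16 + 16 + 26 + 8 + 10 = 136.
Total exposure: 5 + 3 + 4.5 + 3 + 7 + 4.5 + 5 + 6 + 2 + 3 = 43 months.
The Gamma prior is conjugate for the Poisson rate, so λ | data ~ Gamma(27+136, 2+43) = Gamma(163, 45).
Posterior variance = α'/β'² = 163/2025.

163/2025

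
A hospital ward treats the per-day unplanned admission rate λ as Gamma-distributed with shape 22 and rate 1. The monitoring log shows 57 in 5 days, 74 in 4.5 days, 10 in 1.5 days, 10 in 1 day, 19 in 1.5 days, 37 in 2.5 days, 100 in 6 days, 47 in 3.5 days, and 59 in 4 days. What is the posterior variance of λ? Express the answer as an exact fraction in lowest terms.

1740/3721

Total count: 57 + 74 + 10 + 10 + 19 + 37 + 100 + 47 + 59 = 413.
Total exposure: 5 + 4.5 + 1.5 + 1 + 1.5 + 2.5 + 6 + 3.5 + 4 = 29.5 days.
Posterior: α' = 22 + 413 = 435, β' = 1 + 29.5 = 61/2.
Posterior variance = α'/β'² = 435/(3721/4) = 1740/3721.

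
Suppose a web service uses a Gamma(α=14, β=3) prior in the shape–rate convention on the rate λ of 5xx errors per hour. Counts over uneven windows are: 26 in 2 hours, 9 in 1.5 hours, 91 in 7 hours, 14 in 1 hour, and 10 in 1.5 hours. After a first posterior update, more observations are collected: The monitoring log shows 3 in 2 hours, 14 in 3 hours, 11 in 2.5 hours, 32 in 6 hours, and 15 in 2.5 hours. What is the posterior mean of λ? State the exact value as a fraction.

239/32

Total count: 26 + 9 + 91 + 14 + 10 = 150.
Total exposure: 2 + 1.5 + 7 + 1 + 1.5 = 13 hours.
After the first batch: Gamma(14 + 150, 3 + 13) = Gamma(164, 16).
Total count: 3 + 14 + 11 + 32 + 15 = 75.
Total exposure: 2 + 3 + 2.5 + 6 + 2.5 = 16 hours.
After the second batch: Gamma(164 + 75, 16 + 16) = Gamma(239, 32).
Posterior mean = α'/β' = 239/32.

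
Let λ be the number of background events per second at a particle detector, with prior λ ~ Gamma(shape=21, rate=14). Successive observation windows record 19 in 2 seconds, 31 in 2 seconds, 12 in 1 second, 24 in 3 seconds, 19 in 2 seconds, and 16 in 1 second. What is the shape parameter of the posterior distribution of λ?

Total count: 19 + 31 + 12 + 24 + 19 + 16 = 121.
Total exposure: 2 + 2 + 1 + 3 + 2 + 1 = 11 seconds.
By Gamma–Poisson conjugacy, the posterior is Gamma(α + Σx, β + Σt) = Gamma(21 + 121, 14 + 11) = Gamma(142, 25).

142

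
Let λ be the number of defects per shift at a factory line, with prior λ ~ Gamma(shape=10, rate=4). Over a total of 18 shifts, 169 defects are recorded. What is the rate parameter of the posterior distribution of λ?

Total count 169 over total exposure 18 shifts.
By Gamma–Poisson conjugacy, the posterior is Gamma(α + Σx, β + Σt) = Gamma(10 + 169, 4 + 18) = Gamma(179, 22).

22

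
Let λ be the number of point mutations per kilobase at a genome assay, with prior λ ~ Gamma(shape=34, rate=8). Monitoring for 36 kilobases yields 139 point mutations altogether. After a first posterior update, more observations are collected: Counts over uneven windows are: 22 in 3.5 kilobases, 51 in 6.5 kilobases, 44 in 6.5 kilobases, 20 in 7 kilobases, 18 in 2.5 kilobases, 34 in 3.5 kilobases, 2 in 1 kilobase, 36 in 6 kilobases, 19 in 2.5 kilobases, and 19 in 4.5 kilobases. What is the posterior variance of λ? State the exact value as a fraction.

Total count 139 over total exposure 36 kilobases.
After the first batch: Gamma(34 + 139, 8 + 36) = Gamma(173, 44).
Total count: 22 + 51 + 44 + 20 + 18 + 34 + 2 + 36 + 19 + 19 = 265.
Total exposure: 3.5 + 6.5 + 6.5 + 7 + 2.5 + 3.5 + 1 + 6 + 2.5 + 4.5 = 43.5 kilobases.
After the second batch: Gamma(173 + 265, 44 + 43.5) = Gamma(438, 175/2).
Posterior variance = α'/β'² = 438/(30625/4) = 1752/30625.

1752/30625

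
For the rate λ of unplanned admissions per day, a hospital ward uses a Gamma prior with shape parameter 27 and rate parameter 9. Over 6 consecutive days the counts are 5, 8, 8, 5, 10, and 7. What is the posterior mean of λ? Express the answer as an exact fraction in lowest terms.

14/3

Total count: 5 + 8 + 8 + 5 + 10 + 7 = 43.
Total exposure: 6 days.
Gamma(α, β) with Poisson data over total exposure Σt gives posterior Gamma(α+Σx, β+Σt) = Gamma(70, 15).
Posterior mean = α'/β' = 70/15 = 14/3.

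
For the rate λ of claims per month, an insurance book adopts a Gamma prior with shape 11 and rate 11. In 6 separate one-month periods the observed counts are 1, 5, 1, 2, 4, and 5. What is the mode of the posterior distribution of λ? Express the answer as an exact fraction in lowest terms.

28/17

Total count: 1 + 5 + 1 + 2 + 4 + 5 = 18.
Total exposure: 6 months.
The Gamma prior is conjugate for the Poisson rate, so λ | data ~ Gamma(11+18, 11+6) = Gamma(29, 17).
Posterior mode = (α'−1)/β' = 28/17.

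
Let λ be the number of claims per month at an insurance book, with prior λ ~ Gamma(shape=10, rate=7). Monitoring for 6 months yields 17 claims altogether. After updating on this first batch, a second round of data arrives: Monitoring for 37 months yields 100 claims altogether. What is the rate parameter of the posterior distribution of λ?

50

Total count 17 over total exposure 6 months.
After the first batch: Gamma(10 + 17, 7 + 6) = Gamma(27, 13).
Total count 100 over total exposure 37 months.
After the second batch: Gamma(27 + 100, 13 + 37) = Gamma(127, 50).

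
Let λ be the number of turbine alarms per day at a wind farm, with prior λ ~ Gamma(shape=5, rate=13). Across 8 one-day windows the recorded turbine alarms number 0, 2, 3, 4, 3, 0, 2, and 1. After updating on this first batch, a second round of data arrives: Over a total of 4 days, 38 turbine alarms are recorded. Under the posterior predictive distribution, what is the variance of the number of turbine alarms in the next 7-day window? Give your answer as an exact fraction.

Total count: 0 + 2 + 3 + 4 + 3 + 0 + 2 + 1 = 15.
Total exposure: 8 days.
After the first batch: Gamma(5 + 15, 13 + 8) = Gamma(20, 21).
Total count 38 over total exposure 4 days.
After the second batch: Gamma(20 + 38, 21 + 4) = Gamma(58, 25).
The posterior predictive for a window of length T is Negative Binomial with variance T·α'·(β'+T)/β'² = 7·58·32/625 = 12992/625.

12992/625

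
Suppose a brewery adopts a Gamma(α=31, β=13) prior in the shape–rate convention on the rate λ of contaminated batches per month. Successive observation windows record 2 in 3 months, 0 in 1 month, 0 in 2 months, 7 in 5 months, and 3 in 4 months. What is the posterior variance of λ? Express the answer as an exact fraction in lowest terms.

Total count: 2 + 0 + 0 + 7 + 3 = 12.
Total exposure: 3 + 1 + 2 + 5 + 4 = 15 months.
Posterior: α' = 31 + 12 = 43, β' = 13 + 15 = 28.
Posterior variance = α'/β'² = 43/784.

43/784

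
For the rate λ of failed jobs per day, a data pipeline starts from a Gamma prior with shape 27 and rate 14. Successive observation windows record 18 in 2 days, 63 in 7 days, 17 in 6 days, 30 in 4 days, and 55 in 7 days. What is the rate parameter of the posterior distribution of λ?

40

Total count: 18 + 63 + 17 + 30 + 55 = 183.
Total exposure: 2 + 7 + 6 + 4 + 7 = 26 days.
Conjugate update: add total count to the shape and total exposure to the rate, giving Gamma(210, 40).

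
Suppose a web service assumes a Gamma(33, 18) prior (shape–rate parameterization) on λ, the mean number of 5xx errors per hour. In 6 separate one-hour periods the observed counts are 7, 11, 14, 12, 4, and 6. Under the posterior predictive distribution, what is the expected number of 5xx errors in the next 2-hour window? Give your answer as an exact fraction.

Total count: 7 + 11 + 14 + 12 + 4 + 6 = 54.
Total exposure: 6 hours.
Conjugate update: add total count to the shape and total exposure to the rate, giving Gamma(87, 24).
Predictive mean over a 2-hour window = T·E[λ|data] = 2·87/24 = 29/4.

29/4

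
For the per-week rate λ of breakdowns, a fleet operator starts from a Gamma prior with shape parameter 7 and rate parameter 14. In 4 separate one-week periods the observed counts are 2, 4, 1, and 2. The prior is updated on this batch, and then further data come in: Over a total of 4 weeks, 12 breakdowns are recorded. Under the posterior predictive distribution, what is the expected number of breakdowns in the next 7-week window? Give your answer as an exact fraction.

Total count: 2 + 4 + 1 + 2 = 9.
Total exposure: 4 weeks.
After the first batch: Gamma(7 + 9, 14 + 4) = Gamma(16, 18).
Total count 12 over total exposure 4 weeks.
After the second batch: Gamma(16 + 12, 18 + 4) = Gamma(28, 22).
Predictive mean over a 7-week window = T·E[λ|data] = 7·28/22 = 98/11.

98/11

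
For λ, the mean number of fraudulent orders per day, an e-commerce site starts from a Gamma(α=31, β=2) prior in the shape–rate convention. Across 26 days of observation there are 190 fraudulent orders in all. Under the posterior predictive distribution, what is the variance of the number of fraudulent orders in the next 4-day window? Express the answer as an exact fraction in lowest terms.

Total count 190 over total exposure 26 days.
Conjugate update: add total count to the shape and total exposure to the rate, giving Gamma(221, 28).
The posterior predictive for a window of length T is Negative Binomial with variance T·α'·(β'+T)/β'² = 4·221·32/784 = 1768/49.

1768/49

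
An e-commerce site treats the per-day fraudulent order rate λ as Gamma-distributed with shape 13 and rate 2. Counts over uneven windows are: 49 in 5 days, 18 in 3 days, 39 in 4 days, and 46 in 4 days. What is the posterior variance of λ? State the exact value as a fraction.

Total count: 49 + 18 + 39 + 46 = 152.
Total exposure: 5 + 3 + 4 + 4 = 16 days.
By Gamma–Poisson conjugacy, the posterior is Gamma(α + Σx, β + Σt) = Gamma(13 + 152, 2 + 16) = Gamma(165, 18).
Posterior variance = α'/β'² = 165/324 = 55/108.

55/108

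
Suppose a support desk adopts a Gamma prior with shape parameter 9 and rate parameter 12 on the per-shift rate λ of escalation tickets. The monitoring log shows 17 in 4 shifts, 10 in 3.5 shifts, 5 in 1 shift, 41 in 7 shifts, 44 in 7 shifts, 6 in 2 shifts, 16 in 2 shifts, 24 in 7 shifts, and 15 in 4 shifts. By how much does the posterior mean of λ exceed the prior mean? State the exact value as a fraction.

109/36

Total count: 17 + 10 + 5 + 41 + 44 + 6 + 16 + 24 + 15 = 178.
Total exposure: 4 + 3.5 + 1 + 7 + 7 + 2 + 2 + 7 + 4 = 37.5 shifts.
Gamma(α, β) with Poisson data over total exposure Σt gives posterior Gamma(α+Σx, β+Σt) = Gamma(187, 99/2).
Posterior mean = 187/(99/2) = 34/9; prior mean = 9/12 = 3/4. Difference = 34/9 − 3/4 = 109/36.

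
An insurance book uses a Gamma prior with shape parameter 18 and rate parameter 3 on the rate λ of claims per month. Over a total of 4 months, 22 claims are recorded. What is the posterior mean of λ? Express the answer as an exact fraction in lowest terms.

40/7

Total count 22 over total exposure 4 months.
Conjugate update: add total count to the shape and total exposure to the rate, giving Gamma(40, 7).
Posterior mean = α'/β' = 40/7.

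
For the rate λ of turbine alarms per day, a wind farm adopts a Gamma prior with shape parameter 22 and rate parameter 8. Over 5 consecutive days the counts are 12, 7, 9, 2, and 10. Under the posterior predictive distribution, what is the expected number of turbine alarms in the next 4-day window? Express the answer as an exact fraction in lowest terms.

Total count: 12 + 7 + 9 + 2 + 10 = 40.
Total exposure: 5 days.
Conjugate update: add total count to the shape and total exposure to the rate, giving Gamma(62, 13).
Predictive mean over a 4-day window = T·E[λ|data] = 4·62/13 = 248/13.

248/13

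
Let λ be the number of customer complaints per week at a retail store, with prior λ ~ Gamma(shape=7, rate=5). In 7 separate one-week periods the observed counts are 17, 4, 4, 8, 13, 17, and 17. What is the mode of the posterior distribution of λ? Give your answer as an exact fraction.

43/6

Total count: 17 + 4 + 4 + 8 + 13 + 17 + 17 = 80.
Total exposure: 7 weeks.
Gamma(α, β) with Poisson data over total exposure Σt gives posterior Gamma(α+Σx, β+Σt) = Gamma(87, 12).
Posterior mode = (α'−1)/β' = 86/12 = 43/6.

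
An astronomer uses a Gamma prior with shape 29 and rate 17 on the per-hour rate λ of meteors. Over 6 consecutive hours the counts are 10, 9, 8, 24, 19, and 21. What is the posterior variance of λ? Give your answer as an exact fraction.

Total count: 10 + 9 + 8 + 24 + 19 + 21 = 91.
Total exposure: 6 hours.
By Gamma–Poisson conjugacy, the posterior is Gamma(α + Σx, β + Σt) = Gamma(29 + 91, 17 + 6) = Gamma(120, 23).
Posterior variance = α'/β'² = 120/529.

120/529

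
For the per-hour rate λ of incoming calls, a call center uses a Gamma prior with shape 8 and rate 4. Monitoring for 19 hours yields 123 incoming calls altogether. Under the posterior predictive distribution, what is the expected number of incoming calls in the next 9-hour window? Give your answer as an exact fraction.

1179/23

Total count 123 over total exposure 19 hours.
By Gamma–Poisson conjugacy, the posterior is Gamma(α + Σx, β + Σt) = Gamma(8 + 123, 4 + 19) = Gamma(131, 23).
Predictive mean over a 9-hour window = T·E[λ|data] = 9·131/23 = 1179/23.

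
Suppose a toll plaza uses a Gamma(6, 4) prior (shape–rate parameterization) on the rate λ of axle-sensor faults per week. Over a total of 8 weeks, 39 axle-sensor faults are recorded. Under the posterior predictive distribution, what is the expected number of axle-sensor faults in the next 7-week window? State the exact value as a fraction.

Total count 39 over total exposure 8 weeks.
By Gamma–Poisson conjugacy, the posterior is Gamma(α + Σx, β + Σt) = Gamma(6 + 39, 4 + 8) = Gamma(45, 12).
Predictive mean over a 7-week window = T·E[λ|data] = 7·45/12 = 105/4.

105/4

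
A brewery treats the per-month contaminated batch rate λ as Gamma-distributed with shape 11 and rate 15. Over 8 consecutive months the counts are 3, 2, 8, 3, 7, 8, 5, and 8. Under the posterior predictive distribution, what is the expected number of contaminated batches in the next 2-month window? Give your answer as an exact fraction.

110/23

Total count: 3 + 2 + 8 + 3 + 7 + 8 + 5 + 8 = 44.
Total exposure: 8 months.
Posterior: α' = 11 + 44 = 55, β' = 15 + 8 = 23.
Predictive mean over a 2-month window = T·E[λ|data] = 2·55/23 = 110/23.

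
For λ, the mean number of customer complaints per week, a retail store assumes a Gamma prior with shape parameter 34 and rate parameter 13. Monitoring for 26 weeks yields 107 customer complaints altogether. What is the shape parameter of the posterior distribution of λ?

141

Total count 107 over total exposure 26 weeks.
Posterior: α' = 34 + 107 = 141, β' = 13 + 26 = 39.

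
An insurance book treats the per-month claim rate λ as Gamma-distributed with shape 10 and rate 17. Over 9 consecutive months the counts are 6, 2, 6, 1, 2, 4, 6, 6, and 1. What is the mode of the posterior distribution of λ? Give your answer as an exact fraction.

43/26

Total count: 6 + 2 + 6 + 1 + 2 + 4 + 6 + 6 + 1 = 34.
Total exposure: 9 months.
Conjugate update: add total count to the shape and total exposure to the rate, giving Gamma(44, 26).
Posterior mode = (α'−1)/β' = 43/26.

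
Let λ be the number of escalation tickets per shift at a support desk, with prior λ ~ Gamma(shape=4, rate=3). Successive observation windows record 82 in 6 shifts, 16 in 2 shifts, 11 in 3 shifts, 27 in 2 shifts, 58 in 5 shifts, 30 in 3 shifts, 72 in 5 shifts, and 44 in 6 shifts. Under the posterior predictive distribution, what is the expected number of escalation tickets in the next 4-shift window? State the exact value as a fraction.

1376/35

Total count: 82 + 16 + 11 + 27 + 58 + 30 + 72 + 44 = 340.
Total exposure: 6 + 2 + 3 + 2 + 5 + 3 + 5 + 6 = 32 shifts.
Posterior: α' = 4 + 340 = 344, β' = 3 + 32 = 35.
Predictive mean over a 4-shift window = T·E[λ|data] = 4·344/35 = 1376/35.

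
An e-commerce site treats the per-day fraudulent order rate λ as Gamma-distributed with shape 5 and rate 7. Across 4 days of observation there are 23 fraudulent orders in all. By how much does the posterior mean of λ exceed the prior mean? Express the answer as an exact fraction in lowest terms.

Total count 23 over total exposure 4 days.
Conjugate update: add total count to the shape and total exposure to the rate, giving Gamma(28, 11).
Posterior mean = 28/11 = 28/11; prior mean = 5/7 = 5/7. Difference = 28/11 − 5/7 = 141/77.

141/77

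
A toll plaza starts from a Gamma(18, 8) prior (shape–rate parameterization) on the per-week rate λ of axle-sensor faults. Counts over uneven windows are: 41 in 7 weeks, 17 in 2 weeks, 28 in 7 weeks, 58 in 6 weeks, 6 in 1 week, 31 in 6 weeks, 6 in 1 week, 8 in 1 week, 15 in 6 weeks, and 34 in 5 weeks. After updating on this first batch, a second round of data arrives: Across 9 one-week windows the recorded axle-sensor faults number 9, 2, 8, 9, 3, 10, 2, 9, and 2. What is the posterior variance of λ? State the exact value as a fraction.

316/3481

Total count: 41 + 17 + 28 + 58 + 6 + 31 + 6 + 8 + 15 + 34 = 244.
Total exposure: 7 + 2 + 7 + 6 + 1 + 6 + 1 + 1 + 6 + 5 = 42 weeks.
After the first batch: Gamma(18 + 244, 8 + 42) = Gamma(262, 50).
Total count: 9 + 2 + 8 + 9 + 3 + 10 + 2 + 9 + 2 = 54.
Total exposure: 9 weeks.
After the second batch: Gamma(262 + 54, 50 + 9) = Gamma(316, 59).
Posterior variance = α'/β'² = 316/3481.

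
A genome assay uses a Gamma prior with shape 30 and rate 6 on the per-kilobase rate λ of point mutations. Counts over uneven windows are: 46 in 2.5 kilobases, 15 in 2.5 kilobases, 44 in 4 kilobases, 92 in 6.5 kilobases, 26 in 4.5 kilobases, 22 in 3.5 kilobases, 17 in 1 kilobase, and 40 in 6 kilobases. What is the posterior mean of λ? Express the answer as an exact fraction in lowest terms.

Total count: 46 + 15 + 44 + 92 + 26 + 22 + 17 + 40 = 302.
Total exposure: 2.5 + 2.5 + 4 + 6.5 + 4.5 + 3.5 + 1 + 6 = 30.5 kilobases.
The Gamma prior is conjugate for the Poisson rate, so λ | data ~ Gamma(30+302, 6+30.5) = Gamma(332, 73/2).
Posterior mean = α'/β' = 332/(73/2) = 664/73.

664/73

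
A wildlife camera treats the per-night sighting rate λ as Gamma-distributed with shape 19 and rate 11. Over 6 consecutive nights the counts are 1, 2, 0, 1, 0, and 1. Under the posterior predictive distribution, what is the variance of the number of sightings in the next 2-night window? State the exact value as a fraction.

Total count: 1 + 2 + 0 + 1 + 0 + 1 = 5.
Total exposure: 6 nights.
The Gamma prior is conjugate for the Poisson rate, so λ | data ~ Gamma(19+5, 11+6) = Gamma(24, 17).
The posterior predictive for a window of length T is Negative Binomial with variance T·α'·(β'+T)/β'² = 2·24·19/289 = 912/289.

912/289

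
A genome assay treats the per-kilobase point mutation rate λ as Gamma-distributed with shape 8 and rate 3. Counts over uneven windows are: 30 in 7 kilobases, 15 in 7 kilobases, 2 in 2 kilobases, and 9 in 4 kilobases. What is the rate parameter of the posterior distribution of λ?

23

Total count: 30 + 15 + 2 + 9 = 56.
Total exposure: 7 + 7 + 2 + 4 = 20 kilobases.
Gamma(α, β) with Poisson data over total exposure Σt gives posterior Gamma(α+Σx, β+Σt) = Gamma(64, 23).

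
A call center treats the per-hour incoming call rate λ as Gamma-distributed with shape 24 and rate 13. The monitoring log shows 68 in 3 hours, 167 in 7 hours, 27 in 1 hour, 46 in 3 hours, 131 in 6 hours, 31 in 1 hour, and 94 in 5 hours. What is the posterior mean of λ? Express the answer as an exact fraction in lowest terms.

Total count: 68 + 167 + 27 + 46 + 131 + 31 + 94 = 564.
Total exposure: 3 + 7 + 1 + 3 + 6 + 1 + 5 = 26 hours.
The Gamma prior is conjugate for the Poisson rate, so λ | data ~ Gamma(24+564, 13+26) = Gamma(588, 39).
Posterior mean = α'/β' = 588/39 = 196/13.

196/13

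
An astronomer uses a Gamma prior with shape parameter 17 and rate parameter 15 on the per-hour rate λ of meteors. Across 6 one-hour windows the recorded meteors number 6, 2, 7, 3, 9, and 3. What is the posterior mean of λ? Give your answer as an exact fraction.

Total count: 6 + 2 + 7 + 3 + 9 + 3 = 30.
Total exposure: 6 hours.
The Gamma prior is conjugate for the Poisson rate, so λ | data ~ Gamma(17+30, 15+6) = Gamma(47, 21).
Posterior mean = α'/β' = 47/21.

47/21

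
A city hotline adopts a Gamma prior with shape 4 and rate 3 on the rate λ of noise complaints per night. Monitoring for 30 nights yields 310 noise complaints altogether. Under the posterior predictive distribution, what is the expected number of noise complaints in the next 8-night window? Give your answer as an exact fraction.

2512/33

Total count 310 over total exposure 30 nights.
Posterior: α' = 4 + 310 = 314, β' = 3 + 30 = 33.
Predictive mean over an 8-night window = T·E[λ|data] = 8·314/33 = 2512/33.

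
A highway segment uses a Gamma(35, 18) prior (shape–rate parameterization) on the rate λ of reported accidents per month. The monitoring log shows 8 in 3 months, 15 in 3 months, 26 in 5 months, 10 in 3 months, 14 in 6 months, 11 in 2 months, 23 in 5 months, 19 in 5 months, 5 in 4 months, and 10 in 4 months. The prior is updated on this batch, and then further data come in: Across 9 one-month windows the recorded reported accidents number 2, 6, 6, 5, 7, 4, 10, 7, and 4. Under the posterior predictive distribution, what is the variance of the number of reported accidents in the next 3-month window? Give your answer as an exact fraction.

47670/4489

Total count: 8 + 15 + 26 + 10 + 14 + 11 + 23 + 19 + 5 + 10 = 141.
Total exposure: 3 + 3 + 5 + 3 + 6 + 2 + 5 + 5 + 4 + 4 = 40 months.
After the first batch: Gamma(35 + 141, 18 + 40) = Gamma(176, 58).
Total count: 2 + 6 + 6 + 5 + 7 + 4 + 10 + 7 + 4 = 51.
Total exposure: 9 months.
After the second batch: Gamma(176 + 51, 58 + 9) = Gamma(227, 67).
The posterior predictive for a window of length T is Negative Binomial with variance T·α'·(β'+T)/β'² = 3·227·70/4489 = 47670/4489.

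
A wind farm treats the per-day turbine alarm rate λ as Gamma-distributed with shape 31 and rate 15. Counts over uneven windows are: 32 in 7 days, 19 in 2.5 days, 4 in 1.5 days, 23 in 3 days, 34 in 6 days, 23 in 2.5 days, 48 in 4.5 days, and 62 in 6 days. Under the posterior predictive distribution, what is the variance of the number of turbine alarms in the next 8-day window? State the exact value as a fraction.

Total count: 32 + 19 + 4 + 23 + 34 + 23 + 48 + 62 = 245.
Total exposure: 7 + 2.5 + 1.5 + 3 + 6 + 2.5 + 4.5 + 6 = 33 days.
Gamma(α, β) with Poisson data over total exposure Σt gives posterior Gamma(α+Σx, β+Σt) = Gamma(276, 48).
The posterior predictive for a window of length T is Negative Binomial with variance T·α'·(β'+T)/β'² = 8·276·56/2304 = 161/3.

161/3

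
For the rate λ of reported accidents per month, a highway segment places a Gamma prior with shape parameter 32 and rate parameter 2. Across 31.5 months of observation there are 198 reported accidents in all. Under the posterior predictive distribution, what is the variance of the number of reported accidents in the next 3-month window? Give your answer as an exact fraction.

100740/4489

Total count 198 over total exposure 31.5 months.
Posterior: α' = 32 + 198 = 230, β' = 2 + 31.5 = 67/2.
The posterior predictive for a window of length T is Negative Binomial with variance T·α'·(β'+T)/β'² = 3·230·(73/2)/(4489/4) = 100740/4489.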